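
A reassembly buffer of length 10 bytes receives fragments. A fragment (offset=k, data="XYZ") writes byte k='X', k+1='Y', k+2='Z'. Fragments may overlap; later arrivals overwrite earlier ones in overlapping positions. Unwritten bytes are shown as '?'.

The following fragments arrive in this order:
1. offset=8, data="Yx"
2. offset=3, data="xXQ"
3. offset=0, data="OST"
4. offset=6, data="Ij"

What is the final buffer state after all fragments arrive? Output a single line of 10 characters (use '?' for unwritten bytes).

Fragment 1: offset=8 data="Yx" -> buffer=????????Yx
Fragment 2: offset=3 data="xXQ" -> buffer=???xXQ??Yx
Fragment 3: offset=0 data="OST" -> buffer=OSTxXQ??Yx
Fragment 4: offset=6 data="Ij" -> buffer=OSTxXQIjYx

Answer: OSTxXQIjYx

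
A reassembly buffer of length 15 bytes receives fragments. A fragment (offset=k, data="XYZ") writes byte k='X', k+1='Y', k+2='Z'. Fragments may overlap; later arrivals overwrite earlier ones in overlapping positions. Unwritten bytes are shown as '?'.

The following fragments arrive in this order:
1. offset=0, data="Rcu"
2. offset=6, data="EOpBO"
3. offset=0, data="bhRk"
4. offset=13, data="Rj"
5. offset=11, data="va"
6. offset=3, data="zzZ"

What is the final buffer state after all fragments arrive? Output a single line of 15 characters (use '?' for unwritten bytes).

Answer: bhRzzZEOpBOvaRj

Derivation:
Fragment 1: offset=0 data="Rcu" -> buffer=Rcu????????????
Fragment 2: offset=6 data="EOpBO" -> buffer=Rcu???EOpBO????
Fragment 3: offset=0 data="bhRk" -> buffer=bhRk??EOpBO????
Fragment 4: offset=13 data="Rj" -> buffer=bhRk??EOpBO??Rj
Fragment 5: offset=11 data="va" -> buffer=bhRk??EOpBOvaRj
Fragment 6: offset=3 data="zzZ" -> buffer=bhRzzZEOpBOvaRj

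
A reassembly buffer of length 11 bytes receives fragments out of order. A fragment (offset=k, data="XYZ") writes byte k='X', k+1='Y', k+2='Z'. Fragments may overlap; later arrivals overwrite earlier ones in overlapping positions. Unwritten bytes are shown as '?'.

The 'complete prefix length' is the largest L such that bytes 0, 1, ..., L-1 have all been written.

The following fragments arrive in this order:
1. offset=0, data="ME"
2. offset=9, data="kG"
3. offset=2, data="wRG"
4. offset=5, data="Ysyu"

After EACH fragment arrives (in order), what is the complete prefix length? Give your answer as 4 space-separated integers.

Answer: 2 2 5 11

Derivation:
Fragment 1: offset=0 data="ME" -> buffer=ME????????? -> prefix_len=2
Fragment 2: offset=9 data="kG" -> buffer=ME???????kG -> prefix_len=2
Fragment 3: offset=2 data="wRG" -> buffer=MEwRG????kG -> prefix_len=5
Fragment 4: offset=5 data="Ysyu" -> buffer=MEwRGYsyukG -> prefix_len=11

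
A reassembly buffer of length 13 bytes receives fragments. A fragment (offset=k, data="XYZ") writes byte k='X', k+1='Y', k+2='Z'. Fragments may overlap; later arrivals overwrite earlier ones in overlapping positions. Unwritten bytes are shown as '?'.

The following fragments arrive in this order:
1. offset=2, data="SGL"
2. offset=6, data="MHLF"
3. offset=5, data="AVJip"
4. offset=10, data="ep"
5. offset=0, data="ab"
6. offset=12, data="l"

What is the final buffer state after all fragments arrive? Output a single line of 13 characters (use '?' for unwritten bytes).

Answer: abSGLAVJipepl

Derivation:
Fragment 1: offset=2 data="SGL" -> buffer=??SGL????????
Fragment 2: offset=6 data="MHLF" -> buffer=??SGL?MHLF???
Fragment 3: offset=5 data="AVJip" -> buffer=??SGLAVJip???
Fragment 4: offset=10 data="ep" -> buffer=??SGLAVJipep?
Fragment 5: offset=0 data="ab" -> buffer=abSGLAVJipep?
Fragment 6: offset=12 data="l" -> buffer=abSGLAVJipepl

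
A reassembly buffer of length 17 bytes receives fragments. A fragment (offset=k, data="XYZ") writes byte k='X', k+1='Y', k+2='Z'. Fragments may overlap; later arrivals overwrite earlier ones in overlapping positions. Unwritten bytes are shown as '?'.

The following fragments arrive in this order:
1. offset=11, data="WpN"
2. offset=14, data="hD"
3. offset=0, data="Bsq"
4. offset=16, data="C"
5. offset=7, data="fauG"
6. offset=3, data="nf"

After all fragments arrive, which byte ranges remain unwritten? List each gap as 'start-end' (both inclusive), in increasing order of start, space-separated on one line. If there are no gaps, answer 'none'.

Answer: 5-6

Derivation:
Fragment 1: offset=11 len=3
Fragment 2: offset=14 len=2
Fragment 3: offset=0 len=3
Fragment 4: offset=16 len=1
Fragment 5: offset=7 len=4
Fragment 6: offset=3 len=2
Gaps: 5-6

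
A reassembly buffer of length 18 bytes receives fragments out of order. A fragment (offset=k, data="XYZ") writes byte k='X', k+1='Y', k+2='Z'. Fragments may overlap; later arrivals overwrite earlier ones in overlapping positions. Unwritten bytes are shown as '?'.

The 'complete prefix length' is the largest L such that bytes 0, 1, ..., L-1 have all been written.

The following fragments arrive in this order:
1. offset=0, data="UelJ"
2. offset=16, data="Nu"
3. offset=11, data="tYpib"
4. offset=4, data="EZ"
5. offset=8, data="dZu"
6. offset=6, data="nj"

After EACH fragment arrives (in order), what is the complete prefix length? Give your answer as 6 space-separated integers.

Fragment 1: offset=0 data="UelJ" -> buffer=UelJ?????????????? -> prefix_len=4
Fragment 2: offset=16 data="Nu" -> buffer=UelJ????????????Nu -> prefix_len=4
Fragment 3: offset=11 data="tYpib" -> buffer=UelJ???????tYpibNu -> prefix_len=4
Fragment 4: offset=4 data="EZ" -> buffer=UelJEZ?????tYpibNu -> prefix_len=6
Fragment 5: offset=8 data="dZu" -> buffer=UelJEZ??dZutYpibNu -> prefix_len=6
Fragment 6: offset=6 data="nj" -> buffer=UelJEZnjdZutYpibNu -> prefix_len=18

Answer: 4 4 4 6 6 18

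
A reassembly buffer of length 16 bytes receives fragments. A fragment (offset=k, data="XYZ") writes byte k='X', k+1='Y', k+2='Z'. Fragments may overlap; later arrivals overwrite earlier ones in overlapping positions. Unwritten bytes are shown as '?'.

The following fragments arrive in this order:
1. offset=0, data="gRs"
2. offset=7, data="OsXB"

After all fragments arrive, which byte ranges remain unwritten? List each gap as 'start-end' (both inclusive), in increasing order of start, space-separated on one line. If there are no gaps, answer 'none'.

Fragment 1: offset=0 len=3
Fragment 2: offset=7 len=4
Gaps: 3-6 11-15

Answer: 3-6 11-15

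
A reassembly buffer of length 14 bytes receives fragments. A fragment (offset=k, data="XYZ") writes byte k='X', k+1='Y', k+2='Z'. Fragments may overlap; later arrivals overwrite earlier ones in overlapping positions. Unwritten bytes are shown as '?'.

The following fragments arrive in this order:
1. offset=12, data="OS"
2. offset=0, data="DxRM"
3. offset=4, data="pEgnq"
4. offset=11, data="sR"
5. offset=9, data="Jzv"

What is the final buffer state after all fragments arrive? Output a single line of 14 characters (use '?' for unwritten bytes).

Answer: DxRMpEgnqJzvRS

Derivation:
Fragment 1: offset=12 data="OS" -> buffer=????????????OS
Fragment 2: offset=0 data="DxRM" -> buffer=DxRM????????OS
Fragment 3: offset=4 data="pEgnq" -> buffer=DxRMpEgnq???OS
Fragment 4: offset=11 data="sR" -> buffer=DxRMpEgnq??sRS
Fragment 5: offset=9 data="Jzv" -> buffer=DxRMpEgnqJzvRS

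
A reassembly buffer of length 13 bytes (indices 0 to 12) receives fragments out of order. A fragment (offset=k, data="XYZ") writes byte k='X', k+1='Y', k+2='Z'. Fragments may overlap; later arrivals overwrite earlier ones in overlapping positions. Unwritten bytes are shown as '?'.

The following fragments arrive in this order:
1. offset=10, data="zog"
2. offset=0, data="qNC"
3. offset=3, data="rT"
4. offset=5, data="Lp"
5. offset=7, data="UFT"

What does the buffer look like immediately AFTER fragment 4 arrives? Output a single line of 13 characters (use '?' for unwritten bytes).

Answer: qNCrTLp???zog

Derivation:
Fragment 1: offset=10 data="zog" -> buffer=??????????zog
Fragment 2: offset=0 data="qNC" -> buffer=qNC???????zog
Fragment 3: offset=3 data="rT" -> buffer=qNCrT?????zog
Fragment 4: offset=5 data="Lp" -> buffer=qNCrTLp???zog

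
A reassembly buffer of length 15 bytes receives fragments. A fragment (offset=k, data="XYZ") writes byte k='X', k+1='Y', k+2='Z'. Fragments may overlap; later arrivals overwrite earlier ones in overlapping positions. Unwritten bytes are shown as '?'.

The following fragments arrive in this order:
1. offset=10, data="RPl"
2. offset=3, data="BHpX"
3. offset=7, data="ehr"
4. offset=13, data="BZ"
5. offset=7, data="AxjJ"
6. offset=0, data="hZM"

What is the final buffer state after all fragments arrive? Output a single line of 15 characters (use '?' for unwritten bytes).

Fragment 1: offset=10 data="RPl" -> buffer=??????????RPl??
Fragment 2: offset=3 data="BHpX" -> buffer=???BHpX???RPl??
Fragment 3: offset=7 data="ehr" -> buffer=???BHpXehrRPl??
Fragment 4: offset=13 data="BZ" -> buffer=???BHpXehrRPlBZ
Fragment 5: offset=7 data="AxjJ" -> buffer=???BHpXAxjJPlBZ
Fragment 6: offset=0 data="hZM" -> buffer=hZMBHpXAxjJPlBZ

Answer: hZMBHpXAxjJPlBZ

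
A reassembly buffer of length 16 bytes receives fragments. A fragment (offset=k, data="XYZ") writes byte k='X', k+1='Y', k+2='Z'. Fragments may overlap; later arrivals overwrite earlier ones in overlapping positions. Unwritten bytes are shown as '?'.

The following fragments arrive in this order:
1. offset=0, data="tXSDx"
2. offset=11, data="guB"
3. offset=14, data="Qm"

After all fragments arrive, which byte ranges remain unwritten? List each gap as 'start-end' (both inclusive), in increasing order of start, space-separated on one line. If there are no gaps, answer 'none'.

Answer: 5-10

Derivation:
Fragment 1: offset=0 len=5
Fragment 2: offset=11 len=3
Fragment 3: offset=14 len=2
Gaps: 5-10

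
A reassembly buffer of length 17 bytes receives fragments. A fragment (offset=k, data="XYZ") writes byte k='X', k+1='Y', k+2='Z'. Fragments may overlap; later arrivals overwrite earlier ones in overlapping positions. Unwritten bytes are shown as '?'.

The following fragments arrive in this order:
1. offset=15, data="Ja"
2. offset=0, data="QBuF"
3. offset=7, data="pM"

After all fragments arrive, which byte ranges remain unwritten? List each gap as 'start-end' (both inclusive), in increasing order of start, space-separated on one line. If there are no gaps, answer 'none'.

Fragment 1: offset=15 len=2
Fragment 2: offset=0 len=4
Fragment 3: offset=7 len=2
Gaps: 4-6 9-14

Answer: 4-6 9-14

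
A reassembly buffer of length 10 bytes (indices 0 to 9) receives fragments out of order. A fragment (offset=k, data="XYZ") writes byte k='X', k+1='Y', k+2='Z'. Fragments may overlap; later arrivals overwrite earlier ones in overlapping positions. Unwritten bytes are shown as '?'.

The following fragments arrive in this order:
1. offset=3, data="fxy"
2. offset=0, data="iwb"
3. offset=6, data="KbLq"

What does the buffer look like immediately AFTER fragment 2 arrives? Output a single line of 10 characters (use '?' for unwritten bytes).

Answer: iwbfxy????

Derivation:
Fragment 1: offset=3 data="fxy" -> buffer=???fxy????
Fragment 2: offset=0 data="iwb" -> buffer=iwbfxy????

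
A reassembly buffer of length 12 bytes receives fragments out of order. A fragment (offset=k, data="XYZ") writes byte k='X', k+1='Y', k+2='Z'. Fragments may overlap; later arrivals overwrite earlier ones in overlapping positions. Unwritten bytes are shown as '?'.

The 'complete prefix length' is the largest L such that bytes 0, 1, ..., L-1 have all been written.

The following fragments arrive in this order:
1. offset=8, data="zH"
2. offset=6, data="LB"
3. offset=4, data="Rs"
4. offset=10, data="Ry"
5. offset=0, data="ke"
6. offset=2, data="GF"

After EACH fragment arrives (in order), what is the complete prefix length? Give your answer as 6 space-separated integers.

Fragment 1: offset=8 data="zH" -> buffer=????????zH?? -> prefix_len=0
Fragment 2: offset=6 data="LB" -> buffer=??????LBzH?? -> prefix_len=0
Fragment 3: offset=4 data="Rs" -> buffer=????RsLBzH?? -> prefix_len=0
Fragment 4: offset=10 data="Ry" -> buffer=????RsLBzHRy -> prefix_len=0
Fragment 5: offset=0 data="ke" -> buffer=ke??RsLBzHRy -> prefix_len=2
Fragment 6: offset=2 data="GF" -> buffer=keGFRsLBzHRy -> prefix_len=12

Answer: 0 0 0 0 2 12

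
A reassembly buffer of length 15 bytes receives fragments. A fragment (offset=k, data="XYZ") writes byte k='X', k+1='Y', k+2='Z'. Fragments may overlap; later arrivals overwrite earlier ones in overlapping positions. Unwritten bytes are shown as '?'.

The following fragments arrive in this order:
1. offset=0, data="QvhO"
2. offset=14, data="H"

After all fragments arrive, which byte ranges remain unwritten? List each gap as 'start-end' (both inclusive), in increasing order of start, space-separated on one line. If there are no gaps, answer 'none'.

Fragment 1: offset=0 len=4
Fragment 2: offset=14 len=1
Gaps: 4-13

Answer: 4-13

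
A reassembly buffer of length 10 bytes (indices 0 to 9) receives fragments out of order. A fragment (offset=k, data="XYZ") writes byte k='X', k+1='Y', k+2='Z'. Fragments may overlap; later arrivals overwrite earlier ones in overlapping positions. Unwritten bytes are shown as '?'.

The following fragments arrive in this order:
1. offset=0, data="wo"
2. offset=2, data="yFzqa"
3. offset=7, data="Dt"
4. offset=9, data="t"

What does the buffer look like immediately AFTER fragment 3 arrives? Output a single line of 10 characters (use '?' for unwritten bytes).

Fragment 1: offset=0 data="wo" -> buffer=wo????????
Fragment 2: offset=2 data="yFzqa" -> buffer=woyFzqa???
Fragment 3: offset=7 data="Dt" -> buffer=woyFzqaDt?

Answer: woyFzqaDt?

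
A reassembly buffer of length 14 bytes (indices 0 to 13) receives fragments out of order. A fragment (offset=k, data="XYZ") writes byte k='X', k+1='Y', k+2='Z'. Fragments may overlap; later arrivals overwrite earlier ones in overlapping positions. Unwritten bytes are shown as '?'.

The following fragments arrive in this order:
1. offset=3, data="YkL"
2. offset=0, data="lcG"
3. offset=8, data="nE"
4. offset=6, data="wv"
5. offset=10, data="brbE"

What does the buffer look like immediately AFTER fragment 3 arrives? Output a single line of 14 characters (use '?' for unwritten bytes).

Answer: lcGYkL??nE????

Derivation:
Fragment 1: offset=3 data="YkL" -> buffer=???YkL????????
Fragment 2: offset=0 data="lcG" -> buffer=lcGYkL????????
Fragment 3: offset=8 data="nE" -> buffer=lcGYkL??nE????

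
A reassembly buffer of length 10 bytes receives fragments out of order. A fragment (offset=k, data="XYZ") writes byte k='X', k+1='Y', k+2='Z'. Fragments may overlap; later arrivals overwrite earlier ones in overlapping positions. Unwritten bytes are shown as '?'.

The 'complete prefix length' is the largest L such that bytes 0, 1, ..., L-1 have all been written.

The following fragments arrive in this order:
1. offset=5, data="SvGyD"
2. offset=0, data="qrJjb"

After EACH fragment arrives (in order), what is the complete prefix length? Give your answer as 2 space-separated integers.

Answer: 0 10

Derivation:
Fragment 1: offset=5 data="SvGyD" -> buffer=?????SvGyD -> prefix_len=0
Fragment 2: offset=0 data="qrJjb" -> buffer=qrJjbSvGyD -> prefix_len=10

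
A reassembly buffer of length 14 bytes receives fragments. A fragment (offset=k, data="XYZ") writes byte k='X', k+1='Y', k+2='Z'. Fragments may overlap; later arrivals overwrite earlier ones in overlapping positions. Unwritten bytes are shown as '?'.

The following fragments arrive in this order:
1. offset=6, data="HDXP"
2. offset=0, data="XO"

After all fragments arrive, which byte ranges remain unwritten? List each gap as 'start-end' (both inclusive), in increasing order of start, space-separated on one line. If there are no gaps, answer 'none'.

Fragment 1: offset=6 len=4
Fragment 2: offset=0 len=2
Gaps: 2-5 10-13

Answer: 2-5 10-13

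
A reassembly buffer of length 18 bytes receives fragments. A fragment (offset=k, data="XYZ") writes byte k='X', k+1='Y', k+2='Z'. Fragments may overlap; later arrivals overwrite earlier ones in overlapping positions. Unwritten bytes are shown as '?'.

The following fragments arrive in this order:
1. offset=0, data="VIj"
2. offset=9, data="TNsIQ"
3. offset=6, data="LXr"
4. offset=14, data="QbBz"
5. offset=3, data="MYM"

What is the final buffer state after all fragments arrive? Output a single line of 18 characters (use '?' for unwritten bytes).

Answer: VIjMYMLXrTNsIQQbBz

Derivation:
Fragment 1: offset=0 data="VIj" -> buffer=VIj???????????????
Fragment 2: offset=9 data="TNsIQ" -> buffer=VIj??????TNsIQ????
Fragment 3: offset=6 data="LXr" -> buffer=VIj???LXrTNsIQ????
Fragment 4: offset=14 data="QbBz" -> buffer=VIj???LXrTNsIQQbBz
Fragment 5: offset=3 data="MYM" -> buffer=VIjMYMLXrTNsIQQbBz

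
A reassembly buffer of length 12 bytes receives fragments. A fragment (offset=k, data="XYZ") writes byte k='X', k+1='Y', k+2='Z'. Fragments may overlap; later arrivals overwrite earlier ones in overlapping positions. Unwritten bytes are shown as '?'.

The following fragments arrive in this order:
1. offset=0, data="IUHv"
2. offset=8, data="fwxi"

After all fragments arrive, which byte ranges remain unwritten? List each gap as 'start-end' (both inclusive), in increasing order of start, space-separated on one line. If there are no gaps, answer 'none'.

Answer: 4-7

Derivation:
Fragment 1: offset=0 len=4
Fragment 2: offset=8 len=4
Gaps: 4-7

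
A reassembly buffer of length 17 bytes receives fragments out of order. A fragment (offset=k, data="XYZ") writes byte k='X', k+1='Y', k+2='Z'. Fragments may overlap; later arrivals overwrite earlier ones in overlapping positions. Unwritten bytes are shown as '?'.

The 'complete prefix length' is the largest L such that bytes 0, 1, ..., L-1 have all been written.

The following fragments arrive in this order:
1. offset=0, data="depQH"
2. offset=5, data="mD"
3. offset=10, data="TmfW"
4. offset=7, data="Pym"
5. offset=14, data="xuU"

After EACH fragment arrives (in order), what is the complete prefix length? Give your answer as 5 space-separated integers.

Answer: 5 7 7 14 17

Derivation:
Fragment 1: offset=0 data="depQH" -> buffer=depQH???????????? -> prefix_len=5
Fragment 2: offset=5 data="mD" -> buffer=depQHmD?????????? -> prefix_len=7
Fragment 3: offset=10 data="TmfW" -> buffer=depQHmD???TmfW??? -> prefix_len=7
Fragment 4: offset=7 data="Pym" -> buffer=depQHmDPymTmfW??? -> prefix_len=14
Fragment 5: offset=14 data="xuU" -> buffer=depQHmDPymTmfWxuU -> prefix_len=17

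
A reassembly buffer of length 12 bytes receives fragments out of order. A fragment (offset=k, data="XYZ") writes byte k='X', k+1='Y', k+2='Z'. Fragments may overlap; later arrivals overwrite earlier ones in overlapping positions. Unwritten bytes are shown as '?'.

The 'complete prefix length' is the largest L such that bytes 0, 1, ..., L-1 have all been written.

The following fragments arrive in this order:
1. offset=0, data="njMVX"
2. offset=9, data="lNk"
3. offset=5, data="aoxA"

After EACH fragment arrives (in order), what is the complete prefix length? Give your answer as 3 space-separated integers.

Fragment 1: offset=0 data="njMVX" -> buffer=njMVX??????? -> prefix_len=5
Fragment 2: offset=9 data="lNk" -> buffer=njMVX????lNk -> prefix_len=5
Fragment 3: offset=5 data="aoxA" -> buffer=njMVXaoxAlNk -> prefix_len=12

Answer: 5 5 12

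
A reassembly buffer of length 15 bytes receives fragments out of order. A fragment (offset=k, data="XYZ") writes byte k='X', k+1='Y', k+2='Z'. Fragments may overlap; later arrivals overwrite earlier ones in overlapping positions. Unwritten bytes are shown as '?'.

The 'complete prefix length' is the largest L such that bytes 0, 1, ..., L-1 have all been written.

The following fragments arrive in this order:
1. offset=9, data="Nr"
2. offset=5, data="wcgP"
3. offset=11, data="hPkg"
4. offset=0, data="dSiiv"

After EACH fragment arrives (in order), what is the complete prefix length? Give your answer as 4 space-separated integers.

Fragment 1: offset=9 data="Nr" -> buffer=?????????Nr???? -> prefix_len=0
Fragment 2: offset=5 data="wcgP" -> buffer=?????wcgPNr???? -> prefix_len=0
Fragment 3: offset=11 data="hPkg" -> buffer=?????wcgPNrhPkg -> prefix_len=0
Fragment 4: offset=0 data="dSiiv" -> buffer=dSiivwcgPNrhPkg -> prefix_len=15

Answer: 0 0 0 15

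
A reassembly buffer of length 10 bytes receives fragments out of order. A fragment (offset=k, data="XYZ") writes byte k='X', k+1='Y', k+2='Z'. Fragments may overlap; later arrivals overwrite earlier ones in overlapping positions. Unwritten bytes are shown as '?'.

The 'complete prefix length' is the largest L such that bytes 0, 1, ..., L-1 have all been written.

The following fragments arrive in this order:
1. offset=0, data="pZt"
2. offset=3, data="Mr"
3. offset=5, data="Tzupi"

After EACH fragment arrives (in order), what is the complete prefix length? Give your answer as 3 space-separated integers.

Answer: 3 5 10

Derivation:
Fragment 1: offset=0 data="pZt" -> buffer=pZt??????? -> prefix_len=3
Fragment 2: offset=3 data="Mr" -> buffer=pZtMr????? -> prefix_len=5
Fragment 3: offset=5 data="Tzupi" -> buffer=pZtMrTzupi -> prefix_len=10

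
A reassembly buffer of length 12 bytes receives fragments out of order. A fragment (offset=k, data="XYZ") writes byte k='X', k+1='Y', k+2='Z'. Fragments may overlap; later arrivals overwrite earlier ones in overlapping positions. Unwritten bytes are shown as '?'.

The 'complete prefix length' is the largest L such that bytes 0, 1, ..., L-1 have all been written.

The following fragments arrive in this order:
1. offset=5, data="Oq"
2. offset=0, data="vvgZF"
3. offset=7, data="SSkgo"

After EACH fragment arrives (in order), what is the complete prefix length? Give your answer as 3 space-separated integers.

Answer: 0 7 12

Derivation:
Fragment 1: offset=5 data="Oq" -> buffer=?????Oq????? -> prefix_len=0
Fragment 2: offset=0 data="vvgZF" -> buffer=vvgZFOq????? -> prefix_len=7
Fragment 3: offset=7 data="SSkgo" -> buffer=vvgZFOqSSkgo -> prefix_len=12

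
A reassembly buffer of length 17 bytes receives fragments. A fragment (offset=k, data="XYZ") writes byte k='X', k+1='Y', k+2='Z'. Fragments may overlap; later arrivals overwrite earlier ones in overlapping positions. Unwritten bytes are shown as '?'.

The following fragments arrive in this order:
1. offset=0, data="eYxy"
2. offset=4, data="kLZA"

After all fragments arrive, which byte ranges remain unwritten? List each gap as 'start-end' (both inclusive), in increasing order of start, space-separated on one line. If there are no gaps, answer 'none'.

Answer: 8-16

Derivation:
Fragment 1: offset=0 len=4
Fragment 2: offset=4 len=4
Gaps: 8-16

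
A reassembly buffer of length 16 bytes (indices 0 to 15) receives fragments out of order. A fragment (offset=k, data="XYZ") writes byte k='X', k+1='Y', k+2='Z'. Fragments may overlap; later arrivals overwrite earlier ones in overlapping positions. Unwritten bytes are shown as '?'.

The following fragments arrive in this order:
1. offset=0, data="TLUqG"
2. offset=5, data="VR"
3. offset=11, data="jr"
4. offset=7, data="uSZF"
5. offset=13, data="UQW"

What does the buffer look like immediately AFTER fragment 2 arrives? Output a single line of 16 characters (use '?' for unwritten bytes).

Fragment 1: offset=0 data="TLUqG" -> buffer=TLUqG???????????
Fragment 2: offset=5 data="VR" -> buffer=TLUqGVR?????????

Answer: TLUqGVR?????????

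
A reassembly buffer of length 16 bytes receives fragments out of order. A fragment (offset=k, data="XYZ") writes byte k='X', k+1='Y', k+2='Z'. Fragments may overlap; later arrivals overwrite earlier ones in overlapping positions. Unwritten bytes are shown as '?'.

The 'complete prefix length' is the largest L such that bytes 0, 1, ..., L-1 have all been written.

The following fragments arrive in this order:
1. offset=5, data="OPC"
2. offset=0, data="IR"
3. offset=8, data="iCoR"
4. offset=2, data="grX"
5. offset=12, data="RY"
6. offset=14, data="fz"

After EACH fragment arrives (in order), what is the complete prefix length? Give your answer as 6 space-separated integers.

Fragment 1: offset=5 data="OPC" -> buffer=?????OPC???????? -> prefix_len=0
Fragment 2: offset=0 data="IR" -> buffer=IR???OPC???????? -> prefix_len=2
Fragment 3: offset=8 data="iCoR" -> buffer=IR???OPCiCoR???? -> prefix_len=2
Fragment 4: offset=2 data="grX" -> buffer=IRgrXOPCiCoR???? -> prefix_len=12
Fragment 5: offset=12 data="RY" -> buffer=IRgrXOPCiCoRRY?? -> prefix_len=14
Fragment 6: offset=14 data="fz" -> buffer=IRgrXOPCiCoRRYfz -> prefix_len=16

Answer: 0 2 2 12 14 16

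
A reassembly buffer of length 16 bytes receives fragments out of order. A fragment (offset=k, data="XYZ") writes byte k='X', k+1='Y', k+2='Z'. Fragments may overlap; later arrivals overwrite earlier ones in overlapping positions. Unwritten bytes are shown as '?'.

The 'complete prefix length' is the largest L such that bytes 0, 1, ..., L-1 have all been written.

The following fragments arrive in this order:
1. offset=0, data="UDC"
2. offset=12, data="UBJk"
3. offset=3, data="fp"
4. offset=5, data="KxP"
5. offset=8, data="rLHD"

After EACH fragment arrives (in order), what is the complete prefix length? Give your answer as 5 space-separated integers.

Fragment 1: offset=0 data="UDC" -> buffer=UDC????????????? -> prefix_len=3
Fragment 2: offset=12 data="UBJk" -> buffer=UDC?????????UBJk -> prefix_len=3
Fragment 3: offset=3 data="fp" -> buffer=UDCfp???????UBJk -> prefix_len=5
Fragment 4: offset=5 data="KxP" -> buffer=UDCfpKxP????UBJk -> prefix_len=8
Fragment 5: offset=8 data="rLHD" -> buffer=UDCfpKxPrLHDUBJk -> prefix_len=16

Answer: 3 3 5 8 16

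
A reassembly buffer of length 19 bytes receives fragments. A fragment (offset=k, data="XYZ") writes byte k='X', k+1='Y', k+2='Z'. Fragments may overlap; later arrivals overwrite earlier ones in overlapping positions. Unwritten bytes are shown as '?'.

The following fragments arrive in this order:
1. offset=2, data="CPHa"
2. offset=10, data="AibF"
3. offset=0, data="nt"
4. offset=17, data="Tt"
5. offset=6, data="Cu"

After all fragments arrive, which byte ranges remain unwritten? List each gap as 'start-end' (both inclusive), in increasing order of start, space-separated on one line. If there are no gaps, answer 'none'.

Answer: 8-9 14-16

Derivation:
Fragment 1: offset=2 len=4
Fragment 2: offset=10 len=4
Fragment 3: offset=0 len=2
Fragment 4: offset=17 len=2
Fragment 5: offset=6 len=2
Gaps: 8-9 14-16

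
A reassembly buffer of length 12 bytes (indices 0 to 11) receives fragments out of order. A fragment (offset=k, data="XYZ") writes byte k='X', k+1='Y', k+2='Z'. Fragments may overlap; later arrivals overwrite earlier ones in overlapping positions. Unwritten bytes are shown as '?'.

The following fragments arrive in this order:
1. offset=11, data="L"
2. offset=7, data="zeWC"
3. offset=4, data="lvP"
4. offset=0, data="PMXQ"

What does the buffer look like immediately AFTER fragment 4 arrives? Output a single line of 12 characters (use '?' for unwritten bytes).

Answer: PMXQlvPzeWCL

Derivation:
Fragment 1: offset=11 data="L" -> buffer=???????????L
Fragment 2: offset=7 data="zeWC" -> buffer=???????zeWCL
Fragment 3: offset=4 data="lvP" -> buffer=????lvPzeWCL
Fragment 4: offset=0 data="PMXQ" -> buffer=PMXQlvPzeWCL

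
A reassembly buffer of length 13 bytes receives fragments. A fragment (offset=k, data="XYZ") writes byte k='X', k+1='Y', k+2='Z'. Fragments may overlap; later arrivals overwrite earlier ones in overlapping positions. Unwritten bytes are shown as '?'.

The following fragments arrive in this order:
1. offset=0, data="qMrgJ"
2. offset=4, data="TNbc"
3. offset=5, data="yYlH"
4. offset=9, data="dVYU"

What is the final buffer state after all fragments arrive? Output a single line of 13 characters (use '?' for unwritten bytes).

Answer: qMrgTyYlHdVYU

Derivation:
Fragment 1: offset=0 data="qMrgJ" -> buffer=qMrgJ????????
Fragment 2: offset=4 data="TNbc" -> buffer=qMrgTNbc?????
Fragment 3: offset=5 data="yYlH" -> buffer=qMrgTyYlH????
Fragment 4: offset=9 data="dVYU" -> buffer=qMrgTyYlHdVYU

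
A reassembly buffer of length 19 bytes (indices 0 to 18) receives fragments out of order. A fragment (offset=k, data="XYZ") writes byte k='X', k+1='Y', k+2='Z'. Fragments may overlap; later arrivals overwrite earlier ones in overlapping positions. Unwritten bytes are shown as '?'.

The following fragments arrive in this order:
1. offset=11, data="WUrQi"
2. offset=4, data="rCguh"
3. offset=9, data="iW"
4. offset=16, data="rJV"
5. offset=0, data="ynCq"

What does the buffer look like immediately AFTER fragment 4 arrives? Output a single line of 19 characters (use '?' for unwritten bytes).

Answer: ????rCguhiWWUrQirJV

Derivation:
Fragment 1: offset=11 data="WUrQi" -> buffer=???????????WUrQi???
Fragment 2: offset=4 data="rCguh" -> buffer=????rCguh??WUrQi???
Fragment 3: offset=9 data="iW" -> buffer=????rCguhiWWUrQi???
Fragment 4: offset=16 data="rJV" -> buffer=????rCguhiWWUrQirJV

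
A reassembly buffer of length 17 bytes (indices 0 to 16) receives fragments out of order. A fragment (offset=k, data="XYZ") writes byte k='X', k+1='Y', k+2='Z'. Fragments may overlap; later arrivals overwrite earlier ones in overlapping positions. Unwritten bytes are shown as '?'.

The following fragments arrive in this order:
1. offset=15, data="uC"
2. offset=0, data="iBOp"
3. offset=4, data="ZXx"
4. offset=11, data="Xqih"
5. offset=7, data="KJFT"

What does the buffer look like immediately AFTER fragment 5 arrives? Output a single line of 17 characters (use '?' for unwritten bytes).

Answer: iBOpZXxKJFTXqihuC

Derivation:
Fragment 1: offset=15 data="uC" -> buffer=???????????????uC
Fragment 2: offset=0 data="iBOp" -> buffer=iBOp???????????uC
Fragment 3: offset=4 data="ZXx" -> buffer=iBOpZXx????????uC
Fragment 4: offset=11 data="Xqih" -> buffer=iBOpZXx????XqihuC
Fragment 5: offset=7 data="KJFT" -> buffer=iBOpZXxKJFTXqihuC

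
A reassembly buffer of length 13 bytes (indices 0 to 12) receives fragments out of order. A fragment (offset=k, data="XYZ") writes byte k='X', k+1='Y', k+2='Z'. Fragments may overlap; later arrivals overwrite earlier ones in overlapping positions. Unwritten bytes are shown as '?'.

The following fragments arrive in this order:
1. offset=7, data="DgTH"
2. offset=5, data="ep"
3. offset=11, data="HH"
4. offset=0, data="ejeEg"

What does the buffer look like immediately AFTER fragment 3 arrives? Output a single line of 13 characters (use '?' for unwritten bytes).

Fragment 1: offset=7 data="DgTH" -> buffer=???????DgTH??
Fragment 2: offset=5 data="ep" -> buffer=?????epDgTH??
Fragment 3: offset=11 data="HH" -> buffer=?????epDgTHHH

Answer: ?????epDgTHHH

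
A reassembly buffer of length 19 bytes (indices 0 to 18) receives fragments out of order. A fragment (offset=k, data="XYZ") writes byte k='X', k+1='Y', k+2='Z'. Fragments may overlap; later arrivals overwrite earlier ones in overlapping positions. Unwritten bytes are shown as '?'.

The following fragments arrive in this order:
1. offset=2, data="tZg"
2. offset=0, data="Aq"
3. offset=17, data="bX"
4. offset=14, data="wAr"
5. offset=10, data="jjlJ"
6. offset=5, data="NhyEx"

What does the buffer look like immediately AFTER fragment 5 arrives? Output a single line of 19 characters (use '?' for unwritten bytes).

Answer: AqtZg?????jjlJwArbX

Derivation:
Fragment 1: offset=2 data="tZg" -> buffer=??tZg??????????????
Fragment 2: offset=0 data="Aq" -> buffer=AqtZg??????????????
Fragment 3: offset=17 data="bX" -> buffer=AqtZg????????????bX
Fragment 4: offset=14 data="wAr" -> buffer=AqtZg?????????wArbX
Fragment 5: offset=10 data="jjlJ" -> buffer=AqtZg?????jjlJwArbX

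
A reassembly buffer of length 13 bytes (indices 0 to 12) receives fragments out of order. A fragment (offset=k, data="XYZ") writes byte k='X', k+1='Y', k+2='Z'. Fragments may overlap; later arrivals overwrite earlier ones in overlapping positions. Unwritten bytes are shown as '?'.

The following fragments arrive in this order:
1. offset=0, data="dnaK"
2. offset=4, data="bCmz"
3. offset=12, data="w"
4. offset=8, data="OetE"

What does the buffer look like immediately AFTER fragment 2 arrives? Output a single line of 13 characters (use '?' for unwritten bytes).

Answer: dnaKbCmz?????

Derivation:
Fragment 1: offset=0 data="dnaK" -> buffer=dnaK?????????
Fragment 2: offset=4 data="bCmz" -> buffer=dnaKbCmz?????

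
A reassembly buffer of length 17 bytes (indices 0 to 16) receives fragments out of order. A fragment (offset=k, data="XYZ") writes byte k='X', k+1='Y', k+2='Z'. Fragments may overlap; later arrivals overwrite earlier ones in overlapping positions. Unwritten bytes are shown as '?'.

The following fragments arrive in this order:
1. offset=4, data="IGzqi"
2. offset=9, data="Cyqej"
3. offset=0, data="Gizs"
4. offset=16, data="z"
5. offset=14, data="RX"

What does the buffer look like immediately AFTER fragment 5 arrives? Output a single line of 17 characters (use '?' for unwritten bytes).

Answer: GizsIGzqiCyqejRXz

Derivation:
Fragment 1: offset=4 data="IGzqi" -> buffer=????IGzqi????????
Fragment 2: offset=9 data="Cyqej" -> buffer=????IGzqiCyqej???
Fragment 3: offset=0 data="Gizs" -> buffer=GizsIGzqiCyqej???
Fragment 4: offset=16 data="z" -> buffer=GizsIGzqiCyqej??z
Fragment 5: offset=14 data="RX" -> buffer=GizsIGzqiCyqejRXz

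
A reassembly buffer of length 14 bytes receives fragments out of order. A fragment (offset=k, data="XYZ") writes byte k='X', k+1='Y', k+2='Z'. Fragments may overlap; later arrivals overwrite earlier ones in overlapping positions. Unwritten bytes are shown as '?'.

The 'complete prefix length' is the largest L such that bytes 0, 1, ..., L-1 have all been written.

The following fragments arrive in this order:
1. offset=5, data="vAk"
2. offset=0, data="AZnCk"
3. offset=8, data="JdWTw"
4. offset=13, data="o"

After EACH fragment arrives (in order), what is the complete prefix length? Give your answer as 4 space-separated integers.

Fragment 1: offset=5 data="vAk" -> buffer=?????vAk?????? -> prefix_len=0
Fragment 2: offset=0 data="AZnCk" -> buffer=AZnCkvAk?????? -> prefix_len=8
Fragment 3: offset=8 data="JdWTw" -> buffer=AZnCkvAkJdWTw? -> prefix_len=13
Fragment 4: offset=13 data="o" -> buffer=AZnCkvAkJdWTwo -> prefix_len=14

Answer: 0 8 13 14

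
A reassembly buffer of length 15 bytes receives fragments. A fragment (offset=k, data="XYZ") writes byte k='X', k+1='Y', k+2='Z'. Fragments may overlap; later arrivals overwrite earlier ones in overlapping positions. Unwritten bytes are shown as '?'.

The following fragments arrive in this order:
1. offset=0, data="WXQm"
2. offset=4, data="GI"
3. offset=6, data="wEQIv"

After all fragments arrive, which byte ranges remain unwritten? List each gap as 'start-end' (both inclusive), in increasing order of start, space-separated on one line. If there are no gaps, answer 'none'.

Fragment 1: offset=0 len=4
Fragment 2: offset=4 len=2
Fragment 3: offset=6 len=5
Gaps: 11-14

Answer: 11-14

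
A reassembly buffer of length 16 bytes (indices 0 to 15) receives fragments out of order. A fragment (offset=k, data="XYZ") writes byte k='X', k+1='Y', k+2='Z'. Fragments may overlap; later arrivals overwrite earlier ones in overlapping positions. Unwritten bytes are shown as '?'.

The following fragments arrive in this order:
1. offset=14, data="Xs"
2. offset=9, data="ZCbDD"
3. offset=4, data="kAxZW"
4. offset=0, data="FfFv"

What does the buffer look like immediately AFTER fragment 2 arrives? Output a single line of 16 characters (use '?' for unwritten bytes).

Answer: ?????????ZCbDDXs

Derivation:
Fragment 1: offset=14 data="Xs" -> buffer=??????????????Xs
Fragment 2: offset=9 data="ZCbDD" -> buffer=?????????ZCbDDXs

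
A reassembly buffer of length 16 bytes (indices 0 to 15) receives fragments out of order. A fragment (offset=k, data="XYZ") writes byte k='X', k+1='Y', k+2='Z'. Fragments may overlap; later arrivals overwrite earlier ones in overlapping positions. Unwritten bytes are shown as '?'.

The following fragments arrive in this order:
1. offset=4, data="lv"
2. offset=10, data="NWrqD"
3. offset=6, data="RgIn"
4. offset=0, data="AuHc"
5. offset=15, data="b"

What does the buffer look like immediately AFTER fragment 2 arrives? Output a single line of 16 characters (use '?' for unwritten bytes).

Fragment 1: offset=4 data="lv" -> buffer=????lv??????????
Fragment 2: offset=10 data="NWrqD" -> buffer=????lv????NWrqD?

Answer: ????lv????NWrqD?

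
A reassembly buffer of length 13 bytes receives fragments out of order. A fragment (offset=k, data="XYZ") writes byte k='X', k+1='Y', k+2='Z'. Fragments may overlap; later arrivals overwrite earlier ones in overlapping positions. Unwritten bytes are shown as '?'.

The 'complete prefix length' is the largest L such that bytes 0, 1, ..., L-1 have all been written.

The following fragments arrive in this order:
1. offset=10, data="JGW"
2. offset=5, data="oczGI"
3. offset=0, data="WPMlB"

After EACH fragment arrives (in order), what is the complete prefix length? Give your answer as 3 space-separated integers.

Fragment 1: offset=10 data="JGW" -> buffer=??????????JGW -> prefix_len=0
Fragment 2: offset=5 data="oczGI" -> buffer=?????oczGIJGW -> prefix_len=0
Fragment 3: offset=0 data="WPMlB" -> buffer=WPMlBoczGIJGW -> prefix_len=13

Answer: 0 0 13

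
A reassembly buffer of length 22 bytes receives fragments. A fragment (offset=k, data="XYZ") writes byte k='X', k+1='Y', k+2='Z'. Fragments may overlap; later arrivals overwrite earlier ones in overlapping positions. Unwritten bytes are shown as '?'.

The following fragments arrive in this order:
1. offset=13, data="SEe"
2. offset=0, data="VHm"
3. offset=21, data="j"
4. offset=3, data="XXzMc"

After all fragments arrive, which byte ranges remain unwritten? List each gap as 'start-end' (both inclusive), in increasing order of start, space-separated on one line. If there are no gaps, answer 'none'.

Fragment 1: offset=13 len=3
Fragment 2: offset=0 len=3
Fragment 3: offset=21 len=1
Fragment 4: offset=3 len=5
Gaps: 8-12 16-20

Answer: 8-12 16-20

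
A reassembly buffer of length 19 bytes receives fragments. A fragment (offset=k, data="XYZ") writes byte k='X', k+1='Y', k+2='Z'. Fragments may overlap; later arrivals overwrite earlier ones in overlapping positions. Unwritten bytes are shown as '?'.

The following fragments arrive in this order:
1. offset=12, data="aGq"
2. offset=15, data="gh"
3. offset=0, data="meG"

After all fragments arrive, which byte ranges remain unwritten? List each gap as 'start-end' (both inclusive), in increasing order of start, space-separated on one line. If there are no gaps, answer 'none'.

Answer: 3-11 17-18

Derivation:
Fragment 1: offset=12 len=3
Fragment 2: offset=15 len=2
Fragment 3: offset=0 len=3
Gaps: 3-11 17-18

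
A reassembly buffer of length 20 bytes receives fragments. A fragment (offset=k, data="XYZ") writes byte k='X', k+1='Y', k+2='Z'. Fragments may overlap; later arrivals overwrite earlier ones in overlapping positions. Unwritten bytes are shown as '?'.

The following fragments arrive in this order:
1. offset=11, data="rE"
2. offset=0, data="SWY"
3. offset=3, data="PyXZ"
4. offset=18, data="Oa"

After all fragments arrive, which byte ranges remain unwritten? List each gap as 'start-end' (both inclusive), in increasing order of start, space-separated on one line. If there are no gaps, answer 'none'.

Answer: 7-10 13-17

Derivation:
Fragment 1: offset=11 len=2
Fragment 2: offset=0 len=3
Fragment 3: offset=3 len=4
Fragment 4: offset=18 len=2
Gaps: 7-10 13-17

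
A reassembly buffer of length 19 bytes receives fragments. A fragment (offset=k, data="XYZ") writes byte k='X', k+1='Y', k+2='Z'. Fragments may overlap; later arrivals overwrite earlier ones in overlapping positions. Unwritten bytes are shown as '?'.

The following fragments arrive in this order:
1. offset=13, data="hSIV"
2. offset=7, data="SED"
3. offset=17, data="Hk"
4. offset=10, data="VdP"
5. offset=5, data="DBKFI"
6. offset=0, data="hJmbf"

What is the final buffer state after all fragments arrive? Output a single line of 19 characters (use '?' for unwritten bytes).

Answer: hJmbfDBKFIVdPhSIVHk

Derivation:
Fragment 1: offset=13 data="hSIV" -> buffer=?????????????hSIV??
Fragment 2: offset=7 data="SED" -> buffer=???????SED???hSIV??
Fragment 3: offset=17 data="Hk" -> buffer=???????SED???hSIVHk
Fragment 4: offset=10 data="VdP" -> buffer=???????SEDVdPhSIVHk
Fragment 5: offset=5 data="DBKFI" -> buffer=?????DBKFIVdPhSIVHk
Fragment 6: offset=0 data="hJmbf" -> buffer=hJmbfDBKFIVdPhSIVHk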